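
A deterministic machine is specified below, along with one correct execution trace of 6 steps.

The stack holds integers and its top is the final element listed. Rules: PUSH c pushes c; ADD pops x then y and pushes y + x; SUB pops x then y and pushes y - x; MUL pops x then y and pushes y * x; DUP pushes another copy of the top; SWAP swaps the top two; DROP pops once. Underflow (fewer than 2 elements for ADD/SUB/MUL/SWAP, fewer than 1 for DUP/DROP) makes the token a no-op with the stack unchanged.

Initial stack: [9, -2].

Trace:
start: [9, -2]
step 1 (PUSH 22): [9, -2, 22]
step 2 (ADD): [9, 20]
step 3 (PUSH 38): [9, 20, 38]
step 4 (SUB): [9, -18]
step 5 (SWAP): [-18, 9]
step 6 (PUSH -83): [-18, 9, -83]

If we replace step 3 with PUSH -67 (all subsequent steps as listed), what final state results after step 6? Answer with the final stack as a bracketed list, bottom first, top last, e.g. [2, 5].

(re-executing from step 3 with the substitution; state before step 3: [9, 20])
step 3 (PUSH -67): [9, 20, -67]
step 4 (SUB): [9, 87]
step 5 (SWAP): [87, 9]
step 6 (PUSH -83): [87, 9, -83]

[87, 9, -83]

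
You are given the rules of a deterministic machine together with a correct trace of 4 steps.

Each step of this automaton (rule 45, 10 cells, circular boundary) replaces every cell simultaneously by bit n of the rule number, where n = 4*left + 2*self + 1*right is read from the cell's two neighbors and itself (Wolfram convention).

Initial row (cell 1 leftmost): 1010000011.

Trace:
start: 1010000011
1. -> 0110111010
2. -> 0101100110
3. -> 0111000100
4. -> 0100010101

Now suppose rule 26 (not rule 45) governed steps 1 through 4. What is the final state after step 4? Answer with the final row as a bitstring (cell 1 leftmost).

1010010101

(re-executing steps 1..4 under rule 26; state before step 1: 1010000011)
1. -> 0001000110
2. -> 0010101101
3. -> 1100001000
4. -> 1010010101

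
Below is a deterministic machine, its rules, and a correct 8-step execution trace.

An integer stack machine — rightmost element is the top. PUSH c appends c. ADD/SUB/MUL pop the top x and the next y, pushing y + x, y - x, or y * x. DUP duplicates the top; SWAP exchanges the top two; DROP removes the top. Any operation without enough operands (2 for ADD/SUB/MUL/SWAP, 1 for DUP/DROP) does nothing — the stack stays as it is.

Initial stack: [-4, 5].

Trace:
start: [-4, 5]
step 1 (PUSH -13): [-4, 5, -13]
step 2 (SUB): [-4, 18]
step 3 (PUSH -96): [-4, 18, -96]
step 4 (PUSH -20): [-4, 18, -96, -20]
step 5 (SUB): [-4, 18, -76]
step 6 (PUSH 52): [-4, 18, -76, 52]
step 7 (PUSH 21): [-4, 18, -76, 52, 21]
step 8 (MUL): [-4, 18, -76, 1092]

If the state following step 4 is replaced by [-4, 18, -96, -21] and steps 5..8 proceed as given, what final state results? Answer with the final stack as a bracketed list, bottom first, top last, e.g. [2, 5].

[-4, 18, -75, 1092]

state after step 4 := [-4, 18, -96, -21]
step 5 (SUB): [-4, 18, -75]
step 6 (PUSH 52): [-4, 18, -75, 52]
step 7 (PUSH 21): [-4, 18, -75, 52, 21]
step 8 (MUL): [-4, 18, -75, 1092]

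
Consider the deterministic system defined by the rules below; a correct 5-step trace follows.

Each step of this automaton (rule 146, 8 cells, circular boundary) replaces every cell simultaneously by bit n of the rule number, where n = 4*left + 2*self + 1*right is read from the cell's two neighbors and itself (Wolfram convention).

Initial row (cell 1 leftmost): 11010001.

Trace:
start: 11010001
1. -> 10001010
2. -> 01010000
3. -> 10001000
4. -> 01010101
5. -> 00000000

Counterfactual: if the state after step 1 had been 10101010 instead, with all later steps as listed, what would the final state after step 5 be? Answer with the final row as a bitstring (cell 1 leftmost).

00000000

state after step 1 := 10101010
2. -> 00000000
3. -> 00000000
4. -> 00000000
5. -> 00000000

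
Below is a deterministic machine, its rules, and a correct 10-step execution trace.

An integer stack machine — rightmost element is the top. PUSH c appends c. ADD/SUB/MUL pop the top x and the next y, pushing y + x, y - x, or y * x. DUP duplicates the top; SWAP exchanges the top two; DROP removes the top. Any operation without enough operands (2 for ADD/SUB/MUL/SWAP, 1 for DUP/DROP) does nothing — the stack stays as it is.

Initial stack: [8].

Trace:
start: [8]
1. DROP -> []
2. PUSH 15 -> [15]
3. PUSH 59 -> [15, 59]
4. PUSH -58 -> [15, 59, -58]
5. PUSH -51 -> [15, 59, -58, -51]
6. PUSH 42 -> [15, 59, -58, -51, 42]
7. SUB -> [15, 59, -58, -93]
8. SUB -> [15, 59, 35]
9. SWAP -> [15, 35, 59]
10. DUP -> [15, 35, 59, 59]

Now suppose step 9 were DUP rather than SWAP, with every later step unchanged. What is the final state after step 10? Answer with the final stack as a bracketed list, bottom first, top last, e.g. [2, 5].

(re-executing from step 9 with the substitution; state before step 9: [15, 59, 35])
9. DUP -> [15, 59, 35, 35]
10. DUP -> [15, 59, 35, 35, 35]

[15, 59, 35, 35, 35]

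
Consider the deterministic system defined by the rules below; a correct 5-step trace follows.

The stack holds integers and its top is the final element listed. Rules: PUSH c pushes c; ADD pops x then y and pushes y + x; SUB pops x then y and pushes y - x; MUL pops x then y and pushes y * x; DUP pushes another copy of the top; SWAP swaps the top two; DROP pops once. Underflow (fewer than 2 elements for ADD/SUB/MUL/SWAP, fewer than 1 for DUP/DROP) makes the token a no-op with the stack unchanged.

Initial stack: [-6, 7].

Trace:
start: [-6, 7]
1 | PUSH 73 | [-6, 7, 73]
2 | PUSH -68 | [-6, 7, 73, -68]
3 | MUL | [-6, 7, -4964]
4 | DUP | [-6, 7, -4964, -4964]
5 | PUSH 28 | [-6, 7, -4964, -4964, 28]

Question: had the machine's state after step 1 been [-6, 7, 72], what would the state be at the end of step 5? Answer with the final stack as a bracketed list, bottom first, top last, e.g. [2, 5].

[-6, 7, -4896, -4896, 28]

state after step 1 := [-6, 7, 72]
2 | PUSH -68 | [-6, 7, 72, -68]
3 | MUL | [-6, 7, -4896]
4 | DUP | [-6, 7, -4896, -4896]
5 | PUSH 28 | [-6, 7, -4896, -4896, 28]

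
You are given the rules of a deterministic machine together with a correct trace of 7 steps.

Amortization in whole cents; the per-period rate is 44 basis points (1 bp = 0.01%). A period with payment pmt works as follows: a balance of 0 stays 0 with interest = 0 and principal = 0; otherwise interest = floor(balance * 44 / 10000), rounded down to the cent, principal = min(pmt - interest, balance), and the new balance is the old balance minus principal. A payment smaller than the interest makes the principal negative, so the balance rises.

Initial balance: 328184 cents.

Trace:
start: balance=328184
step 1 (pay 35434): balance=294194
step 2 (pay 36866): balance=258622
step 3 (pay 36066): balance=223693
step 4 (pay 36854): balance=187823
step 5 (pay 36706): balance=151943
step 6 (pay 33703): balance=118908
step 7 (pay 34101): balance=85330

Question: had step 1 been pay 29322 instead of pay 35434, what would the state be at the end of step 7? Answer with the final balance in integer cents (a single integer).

91604

(re-executing from step 1 with the substitution; state before step 1: balance=328184)
step 1 (pay 29322): balance=300306
step 2 (pay 36866): balance=264761
step 3 (pay 36066): balance=229859
step 4 (pay 36854): balance=194016
step 5 (pay 36706): balance=158163
step 6 (pay 33703): balance=125155
step 7 (pay 34101): balance=91604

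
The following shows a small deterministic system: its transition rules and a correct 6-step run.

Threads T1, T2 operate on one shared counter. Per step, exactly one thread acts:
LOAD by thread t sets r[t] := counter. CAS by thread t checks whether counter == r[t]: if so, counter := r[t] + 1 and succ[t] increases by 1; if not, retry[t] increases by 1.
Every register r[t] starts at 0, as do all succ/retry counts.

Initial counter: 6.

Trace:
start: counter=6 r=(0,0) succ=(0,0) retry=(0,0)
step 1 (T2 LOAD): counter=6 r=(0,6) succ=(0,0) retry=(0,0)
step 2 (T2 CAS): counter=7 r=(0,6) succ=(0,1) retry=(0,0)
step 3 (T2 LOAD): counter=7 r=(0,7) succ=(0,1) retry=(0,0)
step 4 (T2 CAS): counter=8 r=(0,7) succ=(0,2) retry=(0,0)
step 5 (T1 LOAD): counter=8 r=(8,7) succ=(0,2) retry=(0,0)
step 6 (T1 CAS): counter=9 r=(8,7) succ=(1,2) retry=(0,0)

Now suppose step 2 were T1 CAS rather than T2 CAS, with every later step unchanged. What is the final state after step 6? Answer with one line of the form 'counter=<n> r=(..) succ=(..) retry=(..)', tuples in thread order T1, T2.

counter=8 r=(7,6) succ=(1,1) retry=(1,0)

(re-executing from step 2 with the substitution; state before step 2: counter=6 r=(0,6) succ=(0,0) retry=(0,0))
step 2 (T1 CAS): counter=6 r=(0,6) succ=(0,0) retry=(1,0)
step 3 (T2 LOAD): counter=6 r=(0,6) succ=(0,0) retry=(1,0)
step 4 (T2 CAS): counter=7 r=(0,6) succ=(0,1) retry=(1,0)
step 5 (T1 LOAD): counter=7 r=(7,6) succ=(0,1) retry=(1,0)
step 6 (T1 CAS): counter=8 r=(7,6) succ=(1,1) retry=(1,0)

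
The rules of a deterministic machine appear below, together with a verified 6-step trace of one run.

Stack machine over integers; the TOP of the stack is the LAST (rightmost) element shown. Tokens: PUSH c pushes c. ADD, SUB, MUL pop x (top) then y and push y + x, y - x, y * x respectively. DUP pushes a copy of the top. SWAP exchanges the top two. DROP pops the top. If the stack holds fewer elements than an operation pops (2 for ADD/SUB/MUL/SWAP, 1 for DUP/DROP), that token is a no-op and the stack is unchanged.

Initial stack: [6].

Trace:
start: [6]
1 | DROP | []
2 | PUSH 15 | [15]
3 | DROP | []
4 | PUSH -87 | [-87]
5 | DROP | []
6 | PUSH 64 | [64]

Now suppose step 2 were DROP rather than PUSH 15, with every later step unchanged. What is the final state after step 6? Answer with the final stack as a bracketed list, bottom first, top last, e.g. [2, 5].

[64]

(re-executing from step 2 with the substitution; state before step 2: [])
2 | DROP | []
3 | DROP | []
4 | PUSH -87 | [-87]
5 | DROP | []
6 | PUSH 64 | [64]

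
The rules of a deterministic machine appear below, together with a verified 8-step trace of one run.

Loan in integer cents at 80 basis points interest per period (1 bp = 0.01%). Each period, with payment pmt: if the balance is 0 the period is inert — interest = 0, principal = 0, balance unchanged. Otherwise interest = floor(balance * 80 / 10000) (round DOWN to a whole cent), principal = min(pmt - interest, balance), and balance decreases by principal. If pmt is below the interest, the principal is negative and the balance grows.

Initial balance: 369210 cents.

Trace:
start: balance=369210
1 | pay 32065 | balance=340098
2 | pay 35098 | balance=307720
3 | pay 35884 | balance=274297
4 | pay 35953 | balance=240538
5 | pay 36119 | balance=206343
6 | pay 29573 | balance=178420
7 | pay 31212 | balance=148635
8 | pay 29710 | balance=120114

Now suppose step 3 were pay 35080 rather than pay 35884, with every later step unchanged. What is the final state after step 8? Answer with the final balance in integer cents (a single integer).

120949

(re-executing from step 3 with the substitution; state before step 3: balance=307720)
3 | pay 35080 | balance=275101
4 | pay 35953 | balance=241348
5 | pay 36119 | balance=207159
6 | pay 29573 | balance=179243
7 | pay 31212 | balance=149464
8 | pay 29710 | balance=120949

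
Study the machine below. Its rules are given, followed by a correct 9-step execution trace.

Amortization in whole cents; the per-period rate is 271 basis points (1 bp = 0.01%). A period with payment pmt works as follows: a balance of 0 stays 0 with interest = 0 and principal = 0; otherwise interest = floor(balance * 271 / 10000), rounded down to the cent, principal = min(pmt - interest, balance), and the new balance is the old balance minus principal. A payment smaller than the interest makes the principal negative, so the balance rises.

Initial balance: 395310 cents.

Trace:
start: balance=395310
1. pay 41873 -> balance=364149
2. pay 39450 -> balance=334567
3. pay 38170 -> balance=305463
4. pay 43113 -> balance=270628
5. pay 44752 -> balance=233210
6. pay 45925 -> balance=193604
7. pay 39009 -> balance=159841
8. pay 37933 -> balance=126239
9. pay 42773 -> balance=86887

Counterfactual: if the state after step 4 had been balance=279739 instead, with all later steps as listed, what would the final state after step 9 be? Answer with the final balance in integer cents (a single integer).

state after step 4 := balance=279739
5. pay 44752 -> balance=242567
6. pay 45925 -> balance=203215
7. pay 39009 -> balance=169713
8. pay 37933 -> balance=136379
9. pay 42773 -> balance=97301

97301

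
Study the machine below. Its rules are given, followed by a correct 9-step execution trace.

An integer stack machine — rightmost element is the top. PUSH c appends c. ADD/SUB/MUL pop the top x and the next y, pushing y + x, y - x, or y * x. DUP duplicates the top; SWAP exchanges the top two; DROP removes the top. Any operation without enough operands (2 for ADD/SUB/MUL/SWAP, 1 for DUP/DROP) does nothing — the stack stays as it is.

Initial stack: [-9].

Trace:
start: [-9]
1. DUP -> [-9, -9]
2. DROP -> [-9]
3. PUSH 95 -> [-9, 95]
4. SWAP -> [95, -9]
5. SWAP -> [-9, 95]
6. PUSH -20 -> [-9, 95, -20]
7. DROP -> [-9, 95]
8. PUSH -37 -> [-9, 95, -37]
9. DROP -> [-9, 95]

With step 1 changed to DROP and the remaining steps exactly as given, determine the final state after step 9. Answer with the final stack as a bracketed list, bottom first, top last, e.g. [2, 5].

(re-executing from step 1 with the substitution; state before step 1: [-9])
1. DROP -> []
2. DROP -> []
3. PUSH 95 -> [95]
4. SWAP -> [95]
5. SWAP -> [95]
6. PUSH -20 -> [95, -20]
7. DROP -> [95]
8. PUSH -37 -> [95, -37]
9. DROP -> [95]

[95]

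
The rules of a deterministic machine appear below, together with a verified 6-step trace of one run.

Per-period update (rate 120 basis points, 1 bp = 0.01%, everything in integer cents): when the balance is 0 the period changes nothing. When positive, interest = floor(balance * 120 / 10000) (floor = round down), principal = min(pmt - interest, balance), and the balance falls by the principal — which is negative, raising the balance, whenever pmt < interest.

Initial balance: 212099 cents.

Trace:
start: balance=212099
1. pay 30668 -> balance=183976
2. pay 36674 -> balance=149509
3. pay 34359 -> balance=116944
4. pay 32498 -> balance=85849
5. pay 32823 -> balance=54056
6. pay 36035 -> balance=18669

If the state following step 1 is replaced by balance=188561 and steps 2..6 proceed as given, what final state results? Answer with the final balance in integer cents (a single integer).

23535

state after step 1 := balance=188561
2. pay 36674 -> balance=154149
3. pay 34359 -> balance=121639
4. pay 32498 -> balance=90600
5. pay 32823 -> balance=58864
6. pay 36035 -> balance=23535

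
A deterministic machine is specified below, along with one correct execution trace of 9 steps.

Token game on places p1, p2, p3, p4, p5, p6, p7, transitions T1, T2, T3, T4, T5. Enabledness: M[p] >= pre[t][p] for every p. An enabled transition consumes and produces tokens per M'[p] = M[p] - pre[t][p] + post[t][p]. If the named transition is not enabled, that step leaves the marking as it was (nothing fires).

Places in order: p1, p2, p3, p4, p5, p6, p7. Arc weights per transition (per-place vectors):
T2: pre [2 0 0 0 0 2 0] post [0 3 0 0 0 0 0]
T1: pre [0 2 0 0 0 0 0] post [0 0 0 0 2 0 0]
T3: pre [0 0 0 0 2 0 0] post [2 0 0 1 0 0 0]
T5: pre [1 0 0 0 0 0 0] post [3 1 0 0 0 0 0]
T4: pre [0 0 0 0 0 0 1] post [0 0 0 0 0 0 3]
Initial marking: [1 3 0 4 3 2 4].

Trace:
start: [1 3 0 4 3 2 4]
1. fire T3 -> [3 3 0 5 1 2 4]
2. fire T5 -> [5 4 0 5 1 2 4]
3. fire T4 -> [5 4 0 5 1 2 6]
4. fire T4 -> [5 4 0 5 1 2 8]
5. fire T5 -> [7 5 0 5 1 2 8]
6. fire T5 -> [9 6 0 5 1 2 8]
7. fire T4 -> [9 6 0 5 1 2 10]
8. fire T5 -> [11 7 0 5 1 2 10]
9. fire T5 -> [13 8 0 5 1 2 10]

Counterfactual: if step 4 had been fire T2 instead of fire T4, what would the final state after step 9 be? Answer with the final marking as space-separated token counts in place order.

11 11 0 5 1 0 8

(re-executing from step 4 with the substitution; state before step 4: [5 4 0 5 1 2 6])
4. fire T2 -> [3 7 0 5 1 0 6]
5. fire T5 -> [5 8 0 5 1 0 6]
6. fire T5 -> [7 9 0 5 1 0 6]
7. fire T4 -> [7 9 0 5 1 0 8]
8. fire T5 -> [9 10 0 5 1 0 8]
9. fire T5 -> [11 11 0 5 1 0 8]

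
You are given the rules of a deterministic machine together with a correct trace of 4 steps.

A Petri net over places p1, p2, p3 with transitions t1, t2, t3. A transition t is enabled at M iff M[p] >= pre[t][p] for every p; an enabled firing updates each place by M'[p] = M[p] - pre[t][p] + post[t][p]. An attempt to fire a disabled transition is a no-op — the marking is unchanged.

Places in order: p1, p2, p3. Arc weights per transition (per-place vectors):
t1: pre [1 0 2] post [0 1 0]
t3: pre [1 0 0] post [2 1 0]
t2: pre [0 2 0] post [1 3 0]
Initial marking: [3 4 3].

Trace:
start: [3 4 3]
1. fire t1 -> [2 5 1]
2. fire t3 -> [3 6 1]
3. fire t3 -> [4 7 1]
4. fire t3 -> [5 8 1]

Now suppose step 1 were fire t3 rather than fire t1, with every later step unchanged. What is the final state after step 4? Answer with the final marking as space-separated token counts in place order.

(re-executing from step 1 with the substitution; state before step 1: [3 4 3])
1. fire t3 -> [4 5 3]
2. fire t3 -> [5 6 3]
3. fire t3 -> [6 7 3]
4. fire t3 -> [7 8 3]

7 8 3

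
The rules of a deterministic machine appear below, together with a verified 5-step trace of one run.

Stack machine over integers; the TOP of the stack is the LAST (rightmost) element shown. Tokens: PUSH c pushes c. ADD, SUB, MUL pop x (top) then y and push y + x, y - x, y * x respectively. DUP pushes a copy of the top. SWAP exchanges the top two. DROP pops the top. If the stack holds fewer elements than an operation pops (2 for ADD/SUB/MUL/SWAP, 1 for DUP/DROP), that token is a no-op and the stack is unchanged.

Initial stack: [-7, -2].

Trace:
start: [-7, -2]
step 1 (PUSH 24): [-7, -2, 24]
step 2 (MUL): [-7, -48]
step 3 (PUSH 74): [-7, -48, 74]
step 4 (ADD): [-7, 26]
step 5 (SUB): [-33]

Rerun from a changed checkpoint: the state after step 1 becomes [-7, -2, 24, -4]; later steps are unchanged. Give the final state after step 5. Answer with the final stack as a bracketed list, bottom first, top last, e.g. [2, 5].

[-7, 20]

state after step 1 := [-7, -2, 24, -4]
step 2 (MUL): [-7, -2, -96]
step 3 (PUSH 74): [-7, -2, -96, 74]
step 4 (ADD): [-7, -2, -22]
step 5 (SUB): [-7, 20]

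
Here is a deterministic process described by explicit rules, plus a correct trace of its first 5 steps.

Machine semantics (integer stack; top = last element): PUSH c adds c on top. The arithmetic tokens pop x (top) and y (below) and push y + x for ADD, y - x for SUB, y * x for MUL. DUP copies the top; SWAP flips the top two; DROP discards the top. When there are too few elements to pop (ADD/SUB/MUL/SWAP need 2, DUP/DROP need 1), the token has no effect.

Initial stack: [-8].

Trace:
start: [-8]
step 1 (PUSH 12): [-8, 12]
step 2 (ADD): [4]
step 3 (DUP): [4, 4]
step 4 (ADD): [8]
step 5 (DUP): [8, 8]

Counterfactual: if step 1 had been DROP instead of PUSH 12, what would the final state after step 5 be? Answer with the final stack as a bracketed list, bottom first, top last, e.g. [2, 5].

[]

(re-executing from step 1 with the substitution; state before step 1: [-8])
step 1 (DROP): []
step 2 (ADD): []
step 3 (DUP): []
step 4 (ADD): []
step 5 (DUP): []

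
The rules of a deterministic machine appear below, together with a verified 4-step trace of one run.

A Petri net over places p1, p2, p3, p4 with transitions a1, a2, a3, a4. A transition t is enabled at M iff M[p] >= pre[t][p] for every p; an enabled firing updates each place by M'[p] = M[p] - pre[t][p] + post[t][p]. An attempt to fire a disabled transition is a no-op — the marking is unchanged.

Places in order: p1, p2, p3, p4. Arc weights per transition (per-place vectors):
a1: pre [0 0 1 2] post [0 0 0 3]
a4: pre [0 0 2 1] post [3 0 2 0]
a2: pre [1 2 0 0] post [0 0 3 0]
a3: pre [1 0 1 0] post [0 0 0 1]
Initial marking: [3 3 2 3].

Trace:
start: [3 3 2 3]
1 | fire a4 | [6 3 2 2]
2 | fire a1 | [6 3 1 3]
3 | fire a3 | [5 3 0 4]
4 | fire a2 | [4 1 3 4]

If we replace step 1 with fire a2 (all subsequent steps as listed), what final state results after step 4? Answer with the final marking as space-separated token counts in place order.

(re-executing from step 1 with the substitution; state before step 1: [3 3 2 3])
1 | fire a2 | [2 1 5 3]
2 | fire a1 | [2 1 4 4]
3 | fire a3 | [1 1 3 5]
4 | fire a2 | [1 1 3 5]

1 1 3 5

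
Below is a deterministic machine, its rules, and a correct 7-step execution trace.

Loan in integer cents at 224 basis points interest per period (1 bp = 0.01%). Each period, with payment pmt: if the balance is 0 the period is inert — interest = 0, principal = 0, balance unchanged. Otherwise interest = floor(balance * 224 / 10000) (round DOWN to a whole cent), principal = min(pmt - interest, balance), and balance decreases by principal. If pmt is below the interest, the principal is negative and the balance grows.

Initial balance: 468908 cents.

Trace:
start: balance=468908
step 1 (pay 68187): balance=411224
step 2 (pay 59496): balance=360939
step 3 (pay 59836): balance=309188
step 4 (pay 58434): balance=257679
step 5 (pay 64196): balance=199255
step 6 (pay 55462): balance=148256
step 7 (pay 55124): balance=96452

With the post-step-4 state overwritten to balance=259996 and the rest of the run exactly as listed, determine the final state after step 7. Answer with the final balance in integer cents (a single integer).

state after step 4 := balance=259996
step 5 (pay 64196): balance=201623
step 6 (pay 55462): balance=150677
step 7 (pay 55124): balance=98928

98928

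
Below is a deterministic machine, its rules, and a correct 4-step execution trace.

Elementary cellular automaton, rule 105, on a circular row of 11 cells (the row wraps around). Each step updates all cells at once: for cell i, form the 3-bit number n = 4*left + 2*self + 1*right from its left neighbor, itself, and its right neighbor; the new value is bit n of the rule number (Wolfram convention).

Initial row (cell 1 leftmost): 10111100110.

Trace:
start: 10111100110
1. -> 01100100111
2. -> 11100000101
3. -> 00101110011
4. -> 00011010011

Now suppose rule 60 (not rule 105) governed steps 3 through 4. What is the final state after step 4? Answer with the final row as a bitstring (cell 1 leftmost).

10011000100

(re-executing steps 3..4 under rule 60; state before step 3: 11100000101)
3. -> 00010000111
4. -> 10011000100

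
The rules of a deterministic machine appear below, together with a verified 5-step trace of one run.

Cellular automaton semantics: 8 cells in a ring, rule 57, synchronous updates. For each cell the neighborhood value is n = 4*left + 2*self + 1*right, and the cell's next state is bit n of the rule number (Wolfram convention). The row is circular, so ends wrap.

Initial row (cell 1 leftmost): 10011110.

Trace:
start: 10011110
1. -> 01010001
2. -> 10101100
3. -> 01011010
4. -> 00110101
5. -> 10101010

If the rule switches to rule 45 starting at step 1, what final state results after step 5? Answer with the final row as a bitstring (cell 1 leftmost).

(re-executing steps 1..5 under rule 45; state before step 1: 10011110)
1. -> 10010001
2. -> 00010101
3. -> 01011111
4. -> 11110000
5. -> 10000110

10000110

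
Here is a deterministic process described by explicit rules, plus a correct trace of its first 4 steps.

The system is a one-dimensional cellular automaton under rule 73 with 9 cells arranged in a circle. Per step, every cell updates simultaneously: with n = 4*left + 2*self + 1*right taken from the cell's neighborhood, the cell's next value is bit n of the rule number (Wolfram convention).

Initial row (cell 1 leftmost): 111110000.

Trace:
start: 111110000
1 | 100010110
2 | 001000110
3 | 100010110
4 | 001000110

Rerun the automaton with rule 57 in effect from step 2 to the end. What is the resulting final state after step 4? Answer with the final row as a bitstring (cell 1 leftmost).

101010101

(re-executing steps 2..4 under rule 57; state before step 2: 100010110)
2 | 011001101
3 | 110101010
4 | 101010101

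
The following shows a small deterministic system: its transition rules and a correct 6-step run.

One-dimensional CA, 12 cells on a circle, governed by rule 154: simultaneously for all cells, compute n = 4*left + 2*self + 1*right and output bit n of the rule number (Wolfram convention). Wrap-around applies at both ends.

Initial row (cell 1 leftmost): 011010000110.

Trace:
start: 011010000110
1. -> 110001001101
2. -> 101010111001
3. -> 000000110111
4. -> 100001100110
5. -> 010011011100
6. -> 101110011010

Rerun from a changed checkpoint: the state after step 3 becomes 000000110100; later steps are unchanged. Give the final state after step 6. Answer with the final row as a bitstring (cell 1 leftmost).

state after step 3 := 000000110100
4. -> 000001100010
5. -> 000011010101
6. -> 100110000000

100110000000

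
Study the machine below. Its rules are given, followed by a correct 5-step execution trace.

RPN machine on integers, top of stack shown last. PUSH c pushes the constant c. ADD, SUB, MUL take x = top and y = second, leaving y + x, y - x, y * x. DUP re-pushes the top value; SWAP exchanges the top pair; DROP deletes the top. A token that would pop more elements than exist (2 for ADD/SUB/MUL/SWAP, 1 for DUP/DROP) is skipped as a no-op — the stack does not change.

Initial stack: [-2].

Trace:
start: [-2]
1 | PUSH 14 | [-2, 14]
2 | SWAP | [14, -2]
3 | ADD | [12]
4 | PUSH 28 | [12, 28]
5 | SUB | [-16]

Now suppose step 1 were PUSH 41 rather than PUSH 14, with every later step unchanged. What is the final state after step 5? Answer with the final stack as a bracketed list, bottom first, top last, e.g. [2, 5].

(re-executing from step 1 with the substitution; state before step 1: [-2])
1 | PUSH 41 | [-2, 41]
2 | SWAP | [41, -2]
3 | ADD | [39]
4 | PUSH 28 | [39, 28]
5 | SUB | [11]

[11]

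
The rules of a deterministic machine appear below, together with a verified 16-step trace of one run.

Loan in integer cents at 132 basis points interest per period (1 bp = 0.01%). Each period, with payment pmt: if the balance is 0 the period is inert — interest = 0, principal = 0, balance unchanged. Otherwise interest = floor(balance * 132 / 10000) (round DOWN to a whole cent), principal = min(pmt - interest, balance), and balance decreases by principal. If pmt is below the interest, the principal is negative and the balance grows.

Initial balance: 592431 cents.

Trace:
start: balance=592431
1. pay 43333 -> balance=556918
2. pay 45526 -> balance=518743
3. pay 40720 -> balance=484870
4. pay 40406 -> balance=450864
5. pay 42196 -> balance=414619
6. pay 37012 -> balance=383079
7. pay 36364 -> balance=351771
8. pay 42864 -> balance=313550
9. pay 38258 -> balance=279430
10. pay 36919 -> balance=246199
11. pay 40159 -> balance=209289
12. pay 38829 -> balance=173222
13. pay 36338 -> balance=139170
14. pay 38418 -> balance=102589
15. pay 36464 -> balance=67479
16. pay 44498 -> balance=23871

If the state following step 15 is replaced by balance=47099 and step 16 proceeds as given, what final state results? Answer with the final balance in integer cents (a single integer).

state after step 15 := balance=47099
16. pay 44498 -> balance=3222

3222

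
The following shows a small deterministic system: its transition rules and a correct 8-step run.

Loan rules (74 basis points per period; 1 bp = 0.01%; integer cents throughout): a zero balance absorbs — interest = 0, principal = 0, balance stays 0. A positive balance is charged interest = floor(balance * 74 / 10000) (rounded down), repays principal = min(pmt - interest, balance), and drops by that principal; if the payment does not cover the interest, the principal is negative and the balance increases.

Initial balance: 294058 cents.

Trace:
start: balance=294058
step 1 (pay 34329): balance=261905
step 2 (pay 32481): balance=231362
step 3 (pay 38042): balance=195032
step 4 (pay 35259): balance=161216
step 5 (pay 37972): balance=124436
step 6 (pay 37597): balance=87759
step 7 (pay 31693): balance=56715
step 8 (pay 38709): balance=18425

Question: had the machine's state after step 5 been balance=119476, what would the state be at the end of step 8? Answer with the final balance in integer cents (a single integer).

13355

state after step 5 := balance=119476
step 6 (pay 37597): balance=82763
step 7 (pay 31693): balance=51682
step 8 (pay 38709): balance=13355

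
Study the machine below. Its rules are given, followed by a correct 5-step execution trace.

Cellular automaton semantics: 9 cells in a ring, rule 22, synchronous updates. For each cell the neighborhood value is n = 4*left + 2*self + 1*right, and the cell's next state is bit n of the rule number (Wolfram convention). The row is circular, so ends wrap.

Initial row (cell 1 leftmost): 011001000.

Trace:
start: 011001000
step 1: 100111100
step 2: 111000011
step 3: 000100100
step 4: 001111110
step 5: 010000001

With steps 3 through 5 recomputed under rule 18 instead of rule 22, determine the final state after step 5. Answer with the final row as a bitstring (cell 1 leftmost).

010000001

(re-executing steps 3..5 under rule 18; state before step 3: 111000011)
step 3: 000100100
step 4: 001011010
step 5: 010000001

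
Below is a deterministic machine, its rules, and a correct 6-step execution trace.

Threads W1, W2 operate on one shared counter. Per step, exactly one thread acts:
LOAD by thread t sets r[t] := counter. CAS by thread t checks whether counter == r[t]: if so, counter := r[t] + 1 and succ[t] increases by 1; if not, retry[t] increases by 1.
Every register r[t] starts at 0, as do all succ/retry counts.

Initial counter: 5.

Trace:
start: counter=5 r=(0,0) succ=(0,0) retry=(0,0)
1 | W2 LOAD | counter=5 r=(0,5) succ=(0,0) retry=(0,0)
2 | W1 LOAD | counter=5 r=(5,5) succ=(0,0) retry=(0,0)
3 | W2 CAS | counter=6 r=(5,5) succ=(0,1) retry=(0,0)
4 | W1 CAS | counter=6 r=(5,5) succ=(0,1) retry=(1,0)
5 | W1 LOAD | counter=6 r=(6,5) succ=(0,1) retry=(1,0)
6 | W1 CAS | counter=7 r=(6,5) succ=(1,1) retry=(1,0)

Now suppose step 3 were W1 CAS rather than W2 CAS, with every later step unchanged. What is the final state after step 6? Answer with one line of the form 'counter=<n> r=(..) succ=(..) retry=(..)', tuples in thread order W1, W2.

(re-executing from step 3 with the substitution; state before step 3: counter=5 r=(5,5) succ=(0,0) retry=(0,0))
3 | W1 CAS | counter=6 r=(5,5) succ=(1,0) retry=(0,0)
4 | W1 CAS | counter=6 r=(5,5) succ=(1,0) retry=(1,0)
5 | W1 LOAD | counter=6 r=(6,5) succ=(1,0) retry=(1,0)
6 | W1 CAS | counter=7 r=(6,5) succ=(2,0) retry=(1,0)

counter=7 r=(6,5) succ=(2,0) retry=(1,0)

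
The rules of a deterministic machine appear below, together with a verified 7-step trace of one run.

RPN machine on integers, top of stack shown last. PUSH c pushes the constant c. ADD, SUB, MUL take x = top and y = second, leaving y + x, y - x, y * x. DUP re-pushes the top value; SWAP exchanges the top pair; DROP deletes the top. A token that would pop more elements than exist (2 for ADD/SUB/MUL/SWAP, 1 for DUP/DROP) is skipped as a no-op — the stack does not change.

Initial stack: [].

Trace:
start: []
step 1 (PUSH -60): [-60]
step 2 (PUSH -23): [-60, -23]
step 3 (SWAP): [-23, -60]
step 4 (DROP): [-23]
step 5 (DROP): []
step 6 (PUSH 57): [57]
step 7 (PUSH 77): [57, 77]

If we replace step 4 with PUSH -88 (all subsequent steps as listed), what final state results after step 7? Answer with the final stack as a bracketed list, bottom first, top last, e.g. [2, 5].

(re-executing from step 4 with the substitution; state before step 4: [-23, -60])
step 4 (PUSH -88): [-23, -60, -88]
step 5 (DROP): [-23, -60]
step 6 (PUSH 57): [-23, -60, 57]
step 7 (PUSH 77): [-23, -60, 57, 77]

[-23, -60, 57, 77]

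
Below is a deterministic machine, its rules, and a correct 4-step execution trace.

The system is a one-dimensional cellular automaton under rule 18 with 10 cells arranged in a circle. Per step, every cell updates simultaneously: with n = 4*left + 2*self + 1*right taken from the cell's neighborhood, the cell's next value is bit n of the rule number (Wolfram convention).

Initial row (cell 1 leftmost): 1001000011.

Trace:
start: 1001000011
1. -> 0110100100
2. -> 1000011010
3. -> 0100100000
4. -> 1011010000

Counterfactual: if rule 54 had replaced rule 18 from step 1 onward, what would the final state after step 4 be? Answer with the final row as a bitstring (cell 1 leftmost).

0011110010

(re-executing steps 1..4 under rule 54; state before step 1: 1001000011)
1. -> 0111100100
2. -> 1000011110
3. -> 1100100001
4. -> 0011110010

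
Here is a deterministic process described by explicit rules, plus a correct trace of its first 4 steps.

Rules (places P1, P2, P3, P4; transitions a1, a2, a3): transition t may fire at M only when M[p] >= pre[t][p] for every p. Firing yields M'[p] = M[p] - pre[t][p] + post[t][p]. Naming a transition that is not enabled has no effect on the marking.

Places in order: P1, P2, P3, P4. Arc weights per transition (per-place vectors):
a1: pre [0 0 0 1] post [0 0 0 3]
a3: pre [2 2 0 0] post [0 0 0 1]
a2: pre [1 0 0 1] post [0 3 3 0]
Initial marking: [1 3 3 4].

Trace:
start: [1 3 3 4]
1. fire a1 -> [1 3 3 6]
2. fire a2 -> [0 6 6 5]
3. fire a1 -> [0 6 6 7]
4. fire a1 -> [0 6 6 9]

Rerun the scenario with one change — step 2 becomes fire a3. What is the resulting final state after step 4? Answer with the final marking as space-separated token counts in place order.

1 3 3 10

(re-executing from step 2 with the substitution; state before step 2: [1 3 3 6])
2. fire a3 -> [1 3 3 6]
3. fire a1 -> [1 3 3 8]
4. fire a1 -> [1 3 3 10]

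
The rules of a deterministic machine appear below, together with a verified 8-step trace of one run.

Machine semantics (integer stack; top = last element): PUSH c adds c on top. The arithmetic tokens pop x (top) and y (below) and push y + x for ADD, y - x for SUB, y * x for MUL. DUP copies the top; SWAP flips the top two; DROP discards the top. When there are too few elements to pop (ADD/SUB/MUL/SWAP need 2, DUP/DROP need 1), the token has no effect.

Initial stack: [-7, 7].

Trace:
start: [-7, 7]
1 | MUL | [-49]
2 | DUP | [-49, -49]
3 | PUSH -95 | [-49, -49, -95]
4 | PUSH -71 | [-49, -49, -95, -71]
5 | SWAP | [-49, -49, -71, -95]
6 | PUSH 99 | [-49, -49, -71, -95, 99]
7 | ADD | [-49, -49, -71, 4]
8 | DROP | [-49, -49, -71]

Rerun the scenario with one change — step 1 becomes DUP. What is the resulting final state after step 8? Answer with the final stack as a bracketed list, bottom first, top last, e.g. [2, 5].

(re-executing from step 1 with the substitution; state before step 1: [-7, 7])
1 | DUP | [-7, 7, 7]
2 | DUP | [-7, 7, 7, 7]
3 | PUSH -95 | [-7, 7, 7, 7, -95]
4 | PUSH -71 | [-7, 7, 7, 7, -95, -71]
5 | SWAP | [-7, 7, 7, 7, -71, -95]
6 | PUSH 99 | [-7, 7, 7, 7, -71, -95, 99]
7 | ADD | [-7, 7, 7, 7, -71, 4]
8 | DROP | [-7, 7, 7, 7, -71]

[-7, 7, 7, 7, -71]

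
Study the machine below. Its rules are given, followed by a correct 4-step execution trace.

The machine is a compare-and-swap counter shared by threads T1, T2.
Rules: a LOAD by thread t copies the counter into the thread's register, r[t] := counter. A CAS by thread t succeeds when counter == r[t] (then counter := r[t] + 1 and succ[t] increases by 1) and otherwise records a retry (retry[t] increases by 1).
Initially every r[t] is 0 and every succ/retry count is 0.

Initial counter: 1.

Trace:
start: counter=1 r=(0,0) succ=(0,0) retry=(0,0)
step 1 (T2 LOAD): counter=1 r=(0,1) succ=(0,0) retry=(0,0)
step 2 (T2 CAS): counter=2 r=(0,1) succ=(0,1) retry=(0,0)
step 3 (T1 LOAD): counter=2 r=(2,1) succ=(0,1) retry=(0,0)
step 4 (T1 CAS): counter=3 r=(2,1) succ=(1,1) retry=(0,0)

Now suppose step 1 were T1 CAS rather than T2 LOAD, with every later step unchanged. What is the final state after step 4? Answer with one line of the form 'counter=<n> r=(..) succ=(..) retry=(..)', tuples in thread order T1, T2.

counter=2 r=(1,0) succ=(1,0) retry=(1,1)

(re-executing from step 1 with the substitution; state before step 1: counter=1 r=(0,0) succ=(0,0) retry=(0,0))
step 1 (T1 CAS): counter=1 r=(0,0) succ=(0,0) retry=(1,0)
step 2 (T2 CAS): counter=1 r=(0,0) succ=(0,0) retry=(1,1)
step 3 (T1 LOAD): counter=1 r=(1,0) succ=(0,0) retry=(1,1)
step 4 (T1 CAS): counter=2 r=(1,0) succ=(1,0) retry=(1,1)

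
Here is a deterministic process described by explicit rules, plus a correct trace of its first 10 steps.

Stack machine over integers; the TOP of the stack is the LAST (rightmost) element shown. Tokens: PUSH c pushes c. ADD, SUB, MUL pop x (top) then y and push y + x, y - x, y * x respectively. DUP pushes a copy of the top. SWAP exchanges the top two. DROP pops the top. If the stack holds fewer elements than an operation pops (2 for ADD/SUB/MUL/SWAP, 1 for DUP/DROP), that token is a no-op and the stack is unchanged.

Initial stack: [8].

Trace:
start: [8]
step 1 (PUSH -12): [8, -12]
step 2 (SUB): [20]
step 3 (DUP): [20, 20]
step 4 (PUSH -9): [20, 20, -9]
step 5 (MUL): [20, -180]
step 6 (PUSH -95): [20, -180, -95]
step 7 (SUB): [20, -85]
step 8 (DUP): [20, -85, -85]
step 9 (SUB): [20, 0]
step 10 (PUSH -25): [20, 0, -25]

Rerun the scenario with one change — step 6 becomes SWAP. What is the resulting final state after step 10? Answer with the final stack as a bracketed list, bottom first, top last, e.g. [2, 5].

[0, -25]

(re-executing from step 6 with the substitution; state before step 6: [20, -180])
step 6 (SWAP): [-180, 20]
step 7 (SUB): [-200]
step 8 (DUP): [-200, -200]
step 9 (SUB): [0]
step 10 (PUSH -25): [0, -25]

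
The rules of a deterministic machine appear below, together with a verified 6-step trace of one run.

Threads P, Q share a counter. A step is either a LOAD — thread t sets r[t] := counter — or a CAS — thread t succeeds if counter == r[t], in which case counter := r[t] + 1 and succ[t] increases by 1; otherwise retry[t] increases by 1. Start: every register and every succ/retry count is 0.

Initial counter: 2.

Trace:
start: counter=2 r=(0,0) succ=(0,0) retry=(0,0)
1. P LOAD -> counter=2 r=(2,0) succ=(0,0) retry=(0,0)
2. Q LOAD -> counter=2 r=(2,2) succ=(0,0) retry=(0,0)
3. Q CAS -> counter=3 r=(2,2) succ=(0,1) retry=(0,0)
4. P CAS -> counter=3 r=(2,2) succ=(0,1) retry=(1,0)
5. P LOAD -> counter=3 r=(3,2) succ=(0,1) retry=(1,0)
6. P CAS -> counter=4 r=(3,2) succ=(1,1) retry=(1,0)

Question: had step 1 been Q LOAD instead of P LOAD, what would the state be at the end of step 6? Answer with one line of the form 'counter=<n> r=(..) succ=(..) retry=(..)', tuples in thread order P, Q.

(re-executing from step 1 with the substitution; state before step 1: counter=2 r=(0,0) succ=(0,0) retry=(0,0))
1. Q LOAD -> counter=2 r=(0,2) succ=(0,0) retry=(0,0)
2. Q LOAD -> counter=2 r=(0,2) succ=(0,0) retry=(0,0)
3. Q CAS -> counter=3 r=(0,2) succ=(0,1) retry=(0,0)
4. P CAS -> counter=3 r=(0,2) succ=(0,1) retry=(1,0)
5. P LOAD -> counter=3 r=(3,2) succ=(0,1) retry=(1,0)
6. P CAS -> counter=4 r=(3,2) succ=(1,1) retry=(1,0)

counter=4 r=(3,2) succ=(1,1) retry=(1,0)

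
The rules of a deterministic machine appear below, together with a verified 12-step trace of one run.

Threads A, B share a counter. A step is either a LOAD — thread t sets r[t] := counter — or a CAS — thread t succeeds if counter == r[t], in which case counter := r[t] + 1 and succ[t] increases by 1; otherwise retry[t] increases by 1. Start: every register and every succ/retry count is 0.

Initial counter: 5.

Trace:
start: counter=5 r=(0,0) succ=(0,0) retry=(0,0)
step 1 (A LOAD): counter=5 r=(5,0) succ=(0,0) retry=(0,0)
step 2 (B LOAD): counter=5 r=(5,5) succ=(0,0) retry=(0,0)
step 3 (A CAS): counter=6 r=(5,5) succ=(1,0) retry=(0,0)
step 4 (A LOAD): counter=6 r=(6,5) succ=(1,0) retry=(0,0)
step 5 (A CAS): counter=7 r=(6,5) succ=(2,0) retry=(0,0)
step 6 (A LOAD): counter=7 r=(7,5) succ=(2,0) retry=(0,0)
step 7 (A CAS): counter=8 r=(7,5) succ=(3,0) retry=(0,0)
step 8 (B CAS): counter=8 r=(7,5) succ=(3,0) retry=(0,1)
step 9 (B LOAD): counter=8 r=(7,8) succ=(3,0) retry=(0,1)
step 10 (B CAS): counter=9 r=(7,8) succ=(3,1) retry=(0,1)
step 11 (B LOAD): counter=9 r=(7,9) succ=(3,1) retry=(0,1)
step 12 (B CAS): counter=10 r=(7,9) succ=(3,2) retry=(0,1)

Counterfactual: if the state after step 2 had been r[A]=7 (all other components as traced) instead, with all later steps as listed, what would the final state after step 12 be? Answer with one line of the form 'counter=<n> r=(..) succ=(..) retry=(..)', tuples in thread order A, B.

counter=9 r=(6,8) succ=(2,2) retry=(1,1)

state after step 2 := counter=5 r=(7,5) succ=(0,0) retry=(0,0)
step 3 (A CAS): counter=5 r=(7,5) succ=(0,0) retry=(1,0)
step 4 (A LOAD): counter=5 r=(5,5) succ=(0,0) retry=(1,0)
step 5 (A CAS): counter=6 r=(5,5) succ=(1,0) retry=(1,0)
step 6 (A LOAD): counter=6 r=(6,5) succ=(1,0) retry=(1,0)
step 7 (A CAS): counter=7 r=(6,5) succ=(2,0) retry=(1,0)
step 8 (B CAS): counter=7 r=(6,5) succ=(2,0) retry=(1,1)
step 9 (B LOAD): counter=7 r=(6,7) succ=(2,0) retry=(1,1)
step 10 (B CAS): counter=8 r=(6,7) succ=(2,1) retry=(1,1)
step 11 (B LOAD): counter=8 r=(6,8) succ=(2,1) retry=(1,1)
step 12 (B CAS): counter=9 r=(6,8) succ=(2,2) retry=(1,1)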